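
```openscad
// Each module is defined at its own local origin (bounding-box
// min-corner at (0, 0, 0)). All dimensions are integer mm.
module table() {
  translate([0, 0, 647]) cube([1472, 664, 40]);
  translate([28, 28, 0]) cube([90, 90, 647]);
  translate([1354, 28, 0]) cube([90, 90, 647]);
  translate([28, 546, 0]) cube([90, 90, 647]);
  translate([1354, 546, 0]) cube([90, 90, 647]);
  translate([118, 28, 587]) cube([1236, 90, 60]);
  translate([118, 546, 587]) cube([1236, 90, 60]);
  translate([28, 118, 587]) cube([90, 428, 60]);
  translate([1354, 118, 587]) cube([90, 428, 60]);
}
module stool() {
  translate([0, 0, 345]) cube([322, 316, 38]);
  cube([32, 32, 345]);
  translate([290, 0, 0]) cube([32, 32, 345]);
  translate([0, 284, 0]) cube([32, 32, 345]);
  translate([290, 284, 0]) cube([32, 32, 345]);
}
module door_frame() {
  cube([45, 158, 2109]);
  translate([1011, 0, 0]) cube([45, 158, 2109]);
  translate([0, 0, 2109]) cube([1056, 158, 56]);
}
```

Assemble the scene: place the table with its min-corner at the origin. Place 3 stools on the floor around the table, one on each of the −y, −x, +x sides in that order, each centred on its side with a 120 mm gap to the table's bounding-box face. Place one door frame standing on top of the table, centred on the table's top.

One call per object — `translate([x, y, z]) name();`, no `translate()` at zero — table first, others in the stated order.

table();
translate([575, -436, 0]) stool();
translate([-442, 174, 0]) stool();
translate([1592, 174, 0]) stool();
translate([208, 253, 687]) door_frame();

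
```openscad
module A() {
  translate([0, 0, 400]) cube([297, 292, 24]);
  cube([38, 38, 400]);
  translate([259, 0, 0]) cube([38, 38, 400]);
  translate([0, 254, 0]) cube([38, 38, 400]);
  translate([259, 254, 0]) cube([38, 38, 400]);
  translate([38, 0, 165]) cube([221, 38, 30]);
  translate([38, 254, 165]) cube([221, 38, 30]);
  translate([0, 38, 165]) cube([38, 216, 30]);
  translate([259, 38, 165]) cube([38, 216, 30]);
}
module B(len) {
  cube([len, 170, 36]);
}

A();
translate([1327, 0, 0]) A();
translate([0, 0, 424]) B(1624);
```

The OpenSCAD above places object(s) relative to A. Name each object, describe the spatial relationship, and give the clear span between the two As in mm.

Second stool starts at x = 1327; first ends at x = 297; clear span = 1327 − 297 = 1030 mm.

A is a stool. B is a beam. A beam spans the tops of two stools. The clear span between the two stools is 1030 mm.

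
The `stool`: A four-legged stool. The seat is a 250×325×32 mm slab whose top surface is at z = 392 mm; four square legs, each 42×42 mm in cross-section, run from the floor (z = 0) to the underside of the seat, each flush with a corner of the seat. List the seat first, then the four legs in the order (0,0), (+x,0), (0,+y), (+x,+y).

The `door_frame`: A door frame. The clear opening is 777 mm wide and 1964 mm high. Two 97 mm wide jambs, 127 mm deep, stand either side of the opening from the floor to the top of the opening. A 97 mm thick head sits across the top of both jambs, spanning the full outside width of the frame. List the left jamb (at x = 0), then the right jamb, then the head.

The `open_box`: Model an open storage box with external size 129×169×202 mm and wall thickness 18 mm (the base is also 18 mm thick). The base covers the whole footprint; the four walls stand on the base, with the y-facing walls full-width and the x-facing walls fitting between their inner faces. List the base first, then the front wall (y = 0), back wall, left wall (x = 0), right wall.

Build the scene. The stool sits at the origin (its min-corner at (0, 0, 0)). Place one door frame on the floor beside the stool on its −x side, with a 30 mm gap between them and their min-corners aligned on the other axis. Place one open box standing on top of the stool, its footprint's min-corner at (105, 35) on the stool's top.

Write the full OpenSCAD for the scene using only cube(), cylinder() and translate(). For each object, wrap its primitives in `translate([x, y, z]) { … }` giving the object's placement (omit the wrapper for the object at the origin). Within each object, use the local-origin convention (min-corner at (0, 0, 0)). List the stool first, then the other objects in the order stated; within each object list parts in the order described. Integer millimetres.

translate([0, 0, 360]) cube([250, 325, 32]);
cube([42, 42, 360]);
translate([208, 0, 0]) cube([42, 42, 360]);
translate([0, 283, 0]) cube([42, 42, 360]);
translate([208, 283, 0]) cube([42, 42, 360]);
translate([-1001, 0, 0]) {
  cube([97, 127, 1964]);
  translate([874, 0, 0]) cube([97, 127, 1964]);
  translate([0, 0, 1964]) cube([971, 127, 97]);
}
translate([105, 35, 392]) {
  cube([129, 169, 18]);
  translate([0, 0, 18]) cube([129, 18, 184]);
  translate([0, 151, 18]) cube([129, 18, 184]);
  translate([0, 18, 18]) cube([18, 133, 184]);
  translate([111, 18, 18]) cube([18, 133, 184]);
}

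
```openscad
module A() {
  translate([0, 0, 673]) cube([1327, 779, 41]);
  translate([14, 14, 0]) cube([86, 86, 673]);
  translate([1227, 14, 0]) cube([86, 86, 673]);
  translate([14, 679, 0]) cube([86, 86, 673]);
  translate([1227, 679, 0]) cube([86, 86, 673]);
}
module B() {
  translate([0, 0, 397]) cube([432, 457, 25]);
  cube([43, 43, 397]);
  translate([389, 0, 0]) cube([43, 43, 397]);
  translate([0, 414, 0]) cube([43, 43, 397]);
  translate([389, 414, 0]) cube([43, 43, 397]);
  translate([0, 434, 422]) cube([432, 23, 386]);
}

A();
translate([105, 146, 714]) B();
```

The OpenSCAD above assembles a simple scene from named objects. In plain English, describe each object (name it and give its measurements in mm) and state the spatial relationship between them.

A is a table: top 1327 mm (x) × 779 mm (y), 41 mm thick, upper face at z = 714 mm, on four 86×86 mm square legs, each inset 14 mm from the nearest pair of top edges, running from z = 0 to the bottom of the top.

B is a chair: 432×457 mm seat, 25 mm thick, top at z = 422 mm, on four 43 mm square corner legs flush with the seat edges. A 23 mm thick backrest slab spans the full seat width, extending 386 mm above the seat top, its back face flush with the seat's +y edge.

The chair is on top of the table.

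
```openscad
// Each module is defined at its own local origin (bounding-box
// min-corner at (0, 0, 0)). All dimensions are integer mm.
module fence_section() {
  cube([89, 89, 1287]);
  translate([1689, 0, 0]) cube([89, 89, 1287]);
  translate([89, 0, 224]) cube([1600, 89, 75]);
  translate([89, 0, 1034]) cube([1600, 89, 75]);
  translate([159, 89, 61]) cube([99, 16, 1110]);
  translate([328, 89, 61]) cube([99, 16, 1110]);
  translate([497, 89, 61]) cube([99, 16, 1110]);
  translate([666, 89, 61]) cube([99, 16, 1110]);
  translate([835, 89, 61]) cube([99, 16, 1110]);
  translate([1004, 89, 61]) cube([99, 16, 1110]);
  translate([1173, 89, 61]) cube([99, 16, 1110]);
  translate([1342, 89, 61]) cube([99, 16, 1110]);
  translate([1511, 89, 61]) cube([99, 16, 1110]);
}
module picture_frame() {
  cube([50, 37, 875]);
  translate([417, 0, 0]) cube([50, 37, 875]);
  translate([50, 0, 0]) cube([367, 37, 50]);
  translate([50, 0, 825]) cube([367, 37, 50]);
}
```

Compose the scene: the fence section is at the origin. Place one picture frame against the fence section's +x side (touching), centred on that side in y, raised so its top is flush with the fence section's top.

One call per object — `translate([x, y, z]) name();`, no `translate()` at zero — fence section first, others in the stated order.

fence_section();
translate([1778, 34, 412]) picture_frame();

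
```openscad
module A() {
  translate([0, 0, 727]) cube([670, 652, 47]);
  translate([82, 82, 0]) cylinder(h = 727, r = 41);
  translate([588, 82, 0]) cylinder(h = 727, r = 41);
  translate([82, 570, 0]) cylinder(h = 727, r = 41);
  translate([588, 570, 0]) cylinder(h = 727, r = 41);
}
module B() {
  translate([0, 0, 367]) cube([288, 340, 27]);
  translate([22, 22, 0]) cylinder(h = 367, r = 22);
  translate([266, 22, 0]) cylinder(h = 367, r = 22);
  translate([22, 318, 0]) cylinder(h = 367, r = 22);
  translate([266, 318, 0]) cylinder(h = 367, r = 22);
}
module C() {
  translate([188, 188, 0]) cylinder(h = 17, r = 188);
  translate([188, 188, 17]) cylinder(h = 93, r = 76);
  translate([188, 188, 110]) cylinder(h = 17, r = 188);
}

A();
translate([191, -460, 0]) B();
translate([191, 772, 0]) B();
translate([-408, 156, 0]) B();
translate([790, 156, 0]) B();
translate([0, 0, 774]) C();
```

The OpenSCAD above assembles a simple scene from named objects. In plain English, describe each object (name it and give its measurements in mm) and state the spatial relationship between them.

A is a table with a 670×652 mm rectangular top, 47 mm thick, top surface at z = 774 mm, supported by four round legs of 82 mm diameter, each leg's bounding box inset 41 mm from the nearest pair of top edges, running from the floor.

B is a four-legged stool. The seat is 288×340 mm, 27 mm thick, top at z = 394 mm. It stands on four round legs, each 44 mm in diameter, from z = 0 to the seat underside, each leg's axis is inset half a diameter from the nearest pair of seat edges (so the leg's bounding box is flush with the corner).

C is a spool: two coaxial disc flanges of radius 188 mm and thickness 17 mm, joined by a core cylinder of radius 76 mm and height 93 mm. The lower flange rests on z = 0 and the three cylinders share a vertical axis.

Four stools sit around the table at the −y, +y, −x, +x sides. The spool is on top of the table.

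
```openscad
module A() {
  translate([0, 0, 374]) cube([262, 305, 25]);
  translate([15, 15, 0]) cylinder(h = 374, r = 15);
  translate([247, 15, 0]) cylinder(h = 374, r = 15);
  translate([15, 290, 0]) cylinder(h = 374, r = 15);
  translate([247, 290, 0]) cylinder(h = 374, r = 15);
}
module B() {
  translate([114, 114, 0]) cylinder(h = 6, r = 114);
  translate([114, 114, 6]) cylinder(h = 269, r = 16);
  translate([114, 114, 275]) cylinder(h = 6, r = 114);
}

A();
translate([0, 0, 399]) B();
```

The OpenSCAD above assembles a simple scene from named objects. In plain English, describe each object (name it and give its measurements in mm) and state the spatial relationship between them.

A is a four-legged stool. The seat is a 262×305×25 mm slab whose top surface is at z = 399 mm; four round legs, each 30 mm in diameter, run from the floor (z = 0) to the underside of the seat, each leg's axis is inset half a diameter from the nearest pair of seat edges (so the leg's bounding box is flush with the corner).

B is a spool: two coaxial disc flanges of radius 114 mm and thickness 6 mm, joined by a core cylinder of radius 16 mm and height 269 mm. The lower flange rests on z = 0 and the three cylinders share a vertical axis.

The spool is on top of the stool.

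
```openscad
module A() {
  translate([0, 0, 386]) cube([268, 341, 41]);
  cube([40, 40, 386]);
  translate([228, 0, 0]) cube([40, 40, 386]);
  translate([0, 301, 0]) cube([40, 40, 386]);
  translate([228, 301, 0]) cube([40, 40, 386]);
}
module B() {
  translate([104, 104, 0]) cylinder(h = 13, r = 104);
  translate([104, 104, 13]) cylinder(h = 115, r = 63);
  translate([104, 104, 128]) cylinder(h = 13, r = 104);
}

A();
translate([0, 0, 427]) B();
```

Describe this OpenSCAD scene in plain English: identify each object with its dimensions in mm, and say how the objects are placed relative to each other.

A is a simple wooden stool: a rectangular seat 268 mm (x) by 341 mm (y), 41 mm thick, top face at z = 427 mm, on four square legs, each 40×40 mm in cross-section. The legs rest on z = 0, each flush with a corner of the seat.

B is a spool: two coaxial disc flanges of radius 104 mm and thickness 13 mm, joined by a core cylinder of radius 63 mm and height 115 mm. The lower flange rests on z = 0 and the three cylinders share a vertical axis.

The spool is on top of the stool.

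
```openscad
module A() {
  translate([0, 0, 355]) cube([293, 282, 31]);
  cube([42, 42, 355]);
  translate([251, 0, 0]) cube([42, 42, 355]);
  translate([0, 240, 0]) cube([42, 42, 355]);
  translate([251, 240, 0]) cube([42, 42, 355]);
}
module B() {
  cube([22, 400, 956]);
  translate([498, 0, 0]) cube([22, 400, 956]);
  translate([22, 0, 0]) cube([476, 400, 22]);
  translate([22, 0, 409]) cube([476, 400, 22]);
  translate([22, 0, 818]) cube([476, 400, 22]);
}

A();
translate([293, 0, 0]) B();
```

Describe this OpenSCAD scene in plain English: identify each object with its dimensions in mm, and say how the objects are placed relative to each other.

A is a four-legged stool. The seat is 293×282 mm, 31 mm thick, top at z = 386 mm. It stands on four square legs, each 42×42 mm in cross-section, from z = 0 to the seat underside, each flush with a corner of the seat.

B is a bookshelf 520 mm wide overall, 400 mm deep and 956 mm tall. The two sides are 22 mm thick vertical panels. 3 horizontal shelves of 22 mm thickness span between the inner faces of the sides; the lowest shelf sits on the floor and shelves are stacked with a clear vertical gap of 387 mm between each pair.

The bookshelf is against the stool's +x side, with their −y faces flush.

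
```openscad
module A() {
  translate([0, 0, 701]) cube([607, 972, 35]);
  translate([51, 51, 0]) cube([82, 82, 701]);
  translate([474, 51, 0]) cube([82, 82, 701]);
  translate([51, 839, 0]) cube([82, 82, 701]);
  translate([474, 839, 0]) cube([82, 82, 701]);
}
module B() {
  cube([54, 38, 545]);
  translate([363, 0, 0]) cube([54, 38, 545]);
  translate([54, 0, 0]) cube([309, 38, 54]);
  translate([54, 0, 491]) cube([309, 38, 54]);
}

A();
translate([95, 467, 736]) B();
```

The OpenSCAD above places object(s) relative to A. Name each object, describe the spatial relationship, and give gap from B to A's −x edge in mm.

The picture frame's min-x is at 95; the table's min-x is 0; gap = 95 mm.

A is a table. B is a picture frame. The picture frame is on top of the table, centred. The gap from the picture frame to the table's −x edge is 95 mm.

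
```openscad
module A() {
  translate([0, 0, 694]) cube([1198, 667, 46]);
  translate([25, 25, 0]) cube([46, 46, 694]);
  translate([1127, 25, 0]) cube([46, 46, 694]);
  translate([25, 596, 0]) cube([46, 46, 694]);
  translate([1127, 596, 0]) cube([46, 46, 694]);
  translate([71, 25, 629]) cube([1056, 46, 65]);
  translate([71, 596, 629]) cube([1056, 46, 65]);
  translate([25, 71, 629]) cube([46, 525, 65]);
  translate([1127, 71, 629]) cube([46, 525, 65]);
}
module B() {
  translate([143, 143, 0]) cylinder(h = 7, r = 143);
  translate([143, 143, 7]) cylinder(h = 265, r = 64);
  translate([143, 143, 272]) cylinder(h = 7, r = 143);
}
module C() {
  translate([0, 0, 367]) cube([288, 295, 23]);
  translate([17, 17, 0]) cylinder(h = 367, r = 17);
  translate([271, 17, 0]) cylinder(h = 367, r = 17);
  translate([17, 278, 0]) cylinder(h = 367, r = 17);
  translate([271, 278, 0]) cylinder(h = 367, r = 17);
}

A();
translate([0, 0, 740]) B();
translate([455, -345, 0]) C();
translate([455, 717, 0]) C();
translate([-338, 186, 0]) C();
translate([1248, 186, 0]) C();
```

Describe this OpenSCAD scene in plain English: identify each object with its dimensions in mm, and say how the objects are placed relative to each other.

A is a rectangular dining table. The top is 1198×667×46 mm with its upper surface at z = 740 mm. It stands on four 46×46 mm square legs, each inset 25 mm from the nearest pair of top edges, running from the floor to the underside of the top. Four apron rails, 46 mm thick and 65 mm tall, run between adjacent legs with their top edges flush with the underside of the top and their outer faces flush with the legs' outer faces.

B is a spool: two coaxial disc flanges of radius 143 mm and thickness 7 mm, joined by a core cylinder of radius 64 mm and height 265 mm. The lower flange rests on z = 0 and the three cylinders share a vertical axis.

C is a simple wooden stool: a rectangular seat 288 mm (x) by 295 mm (y), 23 mm thick, top face at z = 390 mm, on four round legs, each 34 mm in diameter. The legs rest on z = 0, each leg's axis is inset half a diameter from the nearest pair of seat edges (so the leg's bounding box is flush with the corner).

The spool is on top of the table. Four stools sit around the table at the −y, +y, −x, +x sides.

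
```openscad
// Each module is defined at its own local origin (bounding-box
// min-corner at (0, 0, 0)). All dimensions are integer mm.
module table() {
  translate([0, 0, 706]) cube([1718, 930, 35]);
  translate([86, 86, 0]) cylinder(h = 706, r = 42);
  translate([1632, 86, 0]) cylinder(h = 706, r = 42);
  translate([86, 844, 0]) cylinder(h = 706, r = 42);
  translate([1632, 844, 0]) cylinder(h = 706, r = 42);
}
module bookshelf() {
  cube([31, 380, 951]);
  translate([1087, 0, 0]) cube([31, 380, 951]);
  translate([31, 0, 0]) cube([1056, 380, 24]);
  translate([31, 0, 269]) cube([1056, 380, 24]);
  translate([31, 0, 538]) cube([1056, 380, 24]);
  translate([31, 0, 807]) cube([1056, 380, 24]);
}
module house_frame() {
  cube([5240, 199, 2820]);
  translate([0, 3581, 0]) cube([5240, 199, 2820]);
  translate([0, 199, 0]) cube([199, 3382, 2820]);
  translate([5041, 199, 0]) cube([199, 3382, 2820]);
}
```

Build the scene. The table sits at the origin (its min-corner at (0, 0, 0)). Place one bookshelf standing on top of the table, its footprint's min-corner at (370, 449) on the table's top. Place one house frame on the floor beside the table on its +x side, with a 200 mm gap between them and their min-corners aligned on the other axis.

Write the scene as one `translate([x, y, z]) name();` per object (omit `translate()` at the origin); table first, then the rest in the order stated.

table();
translate([370, 449, 741]) bookshelf();
translate([1918, 0, 0]) house_frame();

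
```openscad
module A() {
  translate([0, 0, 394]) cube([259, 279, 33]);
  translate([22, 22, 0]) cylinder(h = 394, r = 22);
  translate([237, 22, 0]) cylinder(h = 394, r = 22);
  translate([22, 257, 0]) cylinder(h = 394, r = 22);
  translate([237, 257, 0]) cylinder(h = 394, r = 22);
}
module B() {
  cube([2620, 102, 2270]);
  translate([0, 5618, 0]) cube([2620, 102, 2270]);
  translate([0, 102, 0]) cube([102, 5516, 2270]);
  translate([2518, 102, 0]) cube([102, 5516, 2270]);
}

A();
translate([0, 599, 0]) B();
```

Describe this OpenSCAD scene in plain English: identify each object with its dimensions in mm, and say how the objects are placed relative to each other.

A is a simple wooden stool: a rectangular seat 259 mm (x) by 279 mm (y), 33 mm thick, top face at z = 427 mm, on four round legs, each 44 mm in diameter. The legs rest on z = 0, each leg's axis is inset half a diameter from the nearest pair of seat edges (so the leg's bounding box is flush with the corner).

B is a box-shaped house frame (walls only): outside footprint 2620×5720 mm, wall height 2270 mm, wall thickness 102 mm. The two y-facing walls run the full x-width; the two x-facing walls fit between the inner faces of the y-facing walls.

The house frame is on the floor beside the stool on its +y side.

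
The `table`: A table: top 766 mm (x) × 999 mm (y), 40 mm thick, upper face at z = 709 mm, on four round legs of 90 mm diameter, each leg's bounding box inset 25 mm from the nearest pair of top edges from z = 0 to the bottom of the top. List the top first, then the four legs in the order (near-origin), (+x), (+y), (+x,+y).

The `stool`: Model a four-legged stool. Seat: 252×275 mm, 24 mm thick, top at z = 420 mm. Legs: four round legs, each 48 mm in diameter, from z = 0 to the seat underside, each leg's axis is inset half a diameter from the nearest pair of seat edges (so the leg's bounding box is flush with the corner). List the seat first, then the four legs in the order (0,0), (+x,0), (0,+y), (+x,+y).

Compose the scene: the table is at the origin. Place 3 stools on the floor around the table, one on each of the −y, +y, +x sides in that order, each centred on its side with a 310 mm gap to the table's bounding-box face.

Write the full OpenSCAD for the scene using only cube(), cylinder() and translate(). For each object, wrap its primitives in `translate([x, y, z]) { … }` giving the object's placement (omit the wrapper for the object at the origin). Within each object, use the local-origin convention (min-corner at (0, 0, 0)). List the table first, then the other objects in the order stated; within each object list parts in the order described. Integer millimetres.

translate([0, 0, 669]) cube([766, 999, 40]);
translate([70, 70, 0]) cylinder(h = 669, r = 45);
translate([696, 70, 0]) cylinder(h = 669, r = 45);
translate([70, 929, 0]) cylinder(h = 669, r = 45);
translate([696, 929, 0]) cylinder(h = 669, r = 45);
translate([257, -585, 0]) {
  translate([0, 0, 396]) cube([252, 275, 24]);
  translate([24, 24, 0]) cylinder(h = 396, r = 24);
  translate([228, 24, 0]) cylinder(h = 396, r = 24);
  translate([24, 251, 0]) cylinder(h = 396, r = 24);
  translate([228, 251, 0]) cylinder(h = 396, r = 24);
}
translate([257, 1309, 0]) {
  translate([0, 0, 396]) cube([252, 275, 24]);
  translate([24, 24, 0]) cylinder(h = 396, r = 24);
  translate([228, 24, 0]) cylinder(h = 396, r = 24);
  translate([24, 251, 0]) cylinder(h = 396, r = 24);
  translate([228, 251, 0]) cylinder(h = 396, r = 24);
}
translate([1076, 362, 0]) {
  translate([0, 0, 396]) cube([252, 275, 24]);
  translate([24, 24, 0]) cylinder(h = 396, r = 24);
  translate([228, 24, 0]) cylinder(h = 396, r = 24);
  translate([24, 251, 0]) cylinder(h = 396, r = 24);
  translate([228, 251, 0]) cylinder(h = 396, r = 24);
}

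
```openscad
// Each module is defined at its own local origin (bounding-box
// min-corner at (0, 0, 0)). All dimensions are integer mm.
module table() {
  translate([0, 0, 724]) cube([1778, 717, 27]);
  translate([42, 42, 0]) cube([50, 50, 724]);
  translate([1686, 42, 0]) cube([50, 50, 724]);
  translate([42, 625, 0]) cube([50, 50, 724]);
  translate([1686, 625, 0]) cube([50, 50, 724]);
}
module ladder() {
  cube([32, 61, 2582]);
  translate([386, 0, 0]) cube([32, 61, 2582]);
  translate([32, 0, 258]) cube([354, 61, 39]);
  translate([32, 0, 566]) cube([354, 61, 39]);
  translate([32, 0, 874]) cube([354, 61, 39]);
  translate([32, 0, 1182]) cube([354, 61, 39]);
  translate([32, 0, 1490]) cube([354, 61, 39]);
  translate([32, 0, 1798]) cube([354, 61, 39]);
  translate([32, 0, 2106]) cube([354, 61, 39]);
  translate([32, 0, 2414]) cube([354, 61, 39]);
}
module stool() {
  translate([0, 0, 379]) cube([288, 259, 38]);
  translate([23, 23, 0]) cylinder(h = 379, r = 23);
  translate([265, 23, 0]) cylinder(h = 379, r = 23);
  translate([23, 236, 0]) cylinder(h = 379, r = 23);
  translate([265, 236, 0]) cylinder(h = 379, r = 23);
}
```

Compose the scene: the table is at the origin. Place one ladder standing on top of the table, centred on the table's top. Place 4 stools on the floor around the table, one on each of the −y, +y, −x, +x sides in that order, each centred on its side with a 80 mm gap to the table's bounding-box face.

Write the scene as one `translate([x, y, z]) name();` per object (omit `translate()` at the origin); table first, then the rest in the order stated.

table();
translate([680, 328, 751]) ladder();
translate([745, -339, 0]) stool();
translate([745, 797, 0]) stool();
translate([-368, 229, 0]) stool();
translate([1858, 229, 0]) stool();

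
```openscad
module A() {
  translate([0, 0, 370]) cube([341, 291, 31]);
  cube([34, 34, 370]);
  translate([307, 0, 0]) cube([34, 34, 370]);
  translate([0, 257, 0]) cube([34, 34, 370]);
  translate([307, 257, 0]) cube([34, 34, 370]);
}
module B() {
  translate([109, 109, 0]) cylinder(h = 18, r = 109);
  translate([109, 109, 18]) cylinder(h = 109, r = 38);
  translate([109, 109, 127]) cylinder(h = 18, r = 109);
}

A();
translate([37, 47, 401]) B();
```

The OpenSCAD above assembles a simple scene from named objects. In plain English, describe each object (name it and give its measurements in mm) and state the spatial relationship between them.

A is a simple wooden stool: a rectangular seat 341 mm (x) by 291 mm (y), 31 mm thick, top face at z = 401 mm, on four square legs, each 34×34 mm in cross-section. The legs rest on z = 0, each flush with a corner of the seat.

B is a spool: two coaxial disc flanges of radius 109 mm and thickness 18 mm, joined by a core cylinder of radius 38 mm and height 109 mm. The lower flange rests on z = 0 and the three cylinders share a vertical axis.

The spool is on top of the stool.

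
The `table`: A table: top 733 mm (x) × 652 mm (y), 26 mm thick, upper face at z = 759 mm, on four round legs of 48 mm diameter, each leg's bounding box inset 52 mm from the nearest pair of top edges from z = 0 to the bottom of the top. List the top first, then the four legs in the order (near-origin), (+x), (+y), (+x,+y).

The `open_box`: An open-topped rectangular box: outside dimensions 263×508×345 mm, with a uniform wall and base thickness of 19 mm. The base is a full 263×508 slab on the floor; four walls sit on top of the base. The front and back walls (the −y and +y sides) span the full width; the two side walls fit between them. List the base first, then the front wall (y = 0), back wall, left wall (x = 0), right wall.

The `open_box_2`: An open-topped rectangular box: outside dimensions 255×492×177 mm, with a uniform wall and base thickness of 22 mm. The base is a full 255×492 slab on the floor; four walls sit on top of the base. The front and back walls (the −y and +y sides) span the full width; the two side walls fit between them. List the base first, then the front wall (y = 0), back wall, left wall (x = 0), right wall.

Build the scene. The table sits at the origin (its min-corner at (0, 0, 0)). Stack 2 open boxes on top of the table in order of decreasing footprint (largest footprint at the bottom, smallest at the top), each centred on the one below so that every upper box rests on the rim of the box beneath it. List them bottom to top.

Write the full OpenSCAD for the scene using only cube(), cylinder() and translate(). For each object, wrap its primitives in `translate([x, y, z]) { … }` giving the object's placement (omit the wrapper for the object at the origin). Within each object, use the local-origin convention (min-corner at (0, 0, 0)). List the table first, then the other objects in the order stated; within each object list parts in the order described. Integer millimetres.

translate([0, 0, 733]) cube([733, 652, 26]);
translate([76, 76, 0]) cylinder(h = 733, r = 24);
translate([657, 76, 0]) cylinder(h = 733, r = 24);
translate([76, 576, 0]) cylinder(h = 733, r = 24);
translate([657, 576, 0]) cylinder(h = 733, r = 24);
translate([235, 72, 759]) {
  cube([263, 508, 19]);
  translate([0, 0, 19]) cube([263, 19, 326]);
  translate([0, 489, 19]) cube([263, 19, 326]);
  translate([0, 19, 19]) cube([19, 470, 326]);
  translate([244, 19, 19]) cube([19, 470, 326]);
}
translate([239, 80, 1104]) {
  cube([255, 492, 22]);
  translate([0, 0, 22]) cube([255, 22, 155]);
  translate([0, 470, 22]) cube([255, 22, 155]);
  translate([0, 22, 22]) cube([22, 448, 155]);
  translate([233, 22, 22]) cube([22, 448, 155]);
}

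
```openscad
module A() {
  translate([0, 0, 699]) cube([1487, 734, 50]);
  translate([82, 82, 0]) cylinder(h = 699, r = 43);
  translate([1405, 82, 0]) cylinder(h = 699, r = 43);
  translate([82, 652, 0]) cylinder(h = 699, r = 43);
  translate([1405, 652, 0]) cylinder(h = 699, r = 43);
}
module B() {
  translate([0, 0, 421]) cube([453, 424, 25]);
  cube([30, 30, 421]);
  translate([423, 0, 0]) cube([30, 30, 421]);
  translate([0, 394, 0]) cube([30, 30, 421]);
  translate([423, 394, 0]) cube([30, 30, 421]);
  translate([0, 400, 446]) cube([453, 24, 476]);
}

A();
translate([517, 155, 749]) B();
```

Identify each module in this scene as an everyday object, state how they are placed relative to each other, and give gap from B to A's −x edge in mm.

The chair's min-x is at 517; the table's min-x is 0; gap = 517 mm.

A is a table. B is a chair. The chair is on top of the table, centred. The gap from the chair to the table's −x edge is 517 mm.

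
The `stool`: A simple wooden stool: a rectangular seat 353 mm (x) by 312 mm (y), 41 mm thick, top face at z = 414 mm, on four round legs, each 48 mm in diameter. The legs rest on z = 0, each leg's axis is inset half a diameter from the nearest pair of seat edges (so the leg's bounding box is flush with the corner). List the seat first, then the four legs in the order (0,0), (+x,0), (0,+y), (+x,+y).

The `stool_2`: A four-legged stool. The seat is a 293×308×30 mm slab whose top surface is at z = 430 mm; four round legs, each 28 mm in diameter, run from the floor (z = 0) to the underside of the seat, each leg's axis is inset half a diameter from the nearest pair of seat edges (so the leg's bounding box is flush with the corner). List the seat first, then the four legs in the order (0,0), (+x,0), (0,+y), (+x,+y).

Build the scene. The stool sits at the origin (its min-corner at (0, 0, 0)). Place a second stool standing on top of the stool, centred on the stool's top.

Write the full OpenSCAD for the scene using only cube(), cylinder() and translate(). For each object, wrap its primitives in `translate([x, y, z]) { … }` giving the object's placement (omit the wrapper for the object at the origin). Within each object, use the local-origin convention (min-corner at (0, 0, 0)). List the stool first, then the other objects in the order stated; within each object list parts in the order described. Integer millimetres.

translate([0, 0, 373]) cube([353, 312, 41]);
translate([24, 24, 0]) cylinder(h = 373, r = 24);
translate([329, 24, 0]) cylinder(h = 373, r = 24);
translate([24, 288, 0]) cylinder(h = 373, r = 24);
translate([329, 288, 0]) cylinder(h = 373, r = 24);
translate([30, 2, 414]) {
  translate([0, 0, 400]) cube([293, 308, 30]);
  translate([14, 14, 0]) cylinder(h = 400, r = 14);
  translate([279, 14, 0]) cylinder(h = 400, r = 14);
  translate([14, 294, 0]) cylinder(h = 400, r = 14);
  translate([279, 294, 0]) cylinder(h = 400, r = 14);
}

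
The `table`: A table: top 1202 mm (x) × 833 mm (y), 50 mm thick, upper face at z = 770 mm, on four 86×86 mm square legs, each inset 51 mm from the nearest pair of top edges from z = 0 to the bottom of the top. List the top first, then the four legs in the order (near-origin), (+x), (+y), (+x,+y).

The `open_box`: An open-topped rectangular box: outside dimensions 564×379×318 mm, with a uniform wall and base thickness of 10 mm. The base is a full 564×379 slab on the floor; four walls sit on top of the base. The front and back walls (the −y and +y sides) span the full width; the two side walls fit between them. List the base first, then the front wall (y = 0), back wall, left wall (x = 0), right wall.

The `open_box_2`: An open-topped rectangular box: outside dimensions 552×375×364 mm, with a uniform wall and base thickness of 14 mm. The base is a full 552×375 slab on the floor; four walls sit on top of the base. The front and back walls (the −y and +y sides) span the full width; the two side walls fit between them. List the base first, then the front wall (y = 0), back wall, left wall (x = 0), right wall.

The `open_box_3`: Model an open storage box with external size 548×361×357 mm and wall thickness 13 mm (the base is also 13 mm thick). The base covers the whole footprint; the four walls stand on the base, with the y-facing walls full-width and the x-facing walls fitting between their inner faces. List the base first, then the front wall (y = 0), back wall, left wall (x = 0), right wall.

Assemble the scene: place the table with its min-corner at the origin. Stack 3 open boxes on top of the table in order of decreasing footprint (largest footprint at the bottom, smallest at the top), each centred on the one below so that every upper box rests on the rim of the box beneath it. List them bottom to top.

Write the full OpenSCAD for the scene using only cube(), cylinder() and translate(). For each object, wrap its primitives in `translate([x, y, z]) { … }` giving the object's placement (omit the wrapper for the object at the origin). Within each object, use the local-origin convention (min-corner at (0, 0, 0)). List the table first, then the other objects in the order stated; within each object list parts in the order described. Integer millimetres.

translate([0, 0, 720]) cube([1202, 833, 50]);
translate([51, 51, 0]) cube([86, 86, 720]);
translate([1065, 51, 0]) cube([86, 86, 720]);
translate([51, 696, 0]) cube([86, 86, 720]);
translate([1065, 696, 0]) cube([86, 86, 720]);
translate([319, 227, 770]) {
  cube([564, 379, 10]);
  translate([0, 0, 10]) cube([564, 10, 308]);
  translate([0, 369, 10]) cube([564, 10, 308]);
  translate([0, 10, 10]) cube([10, 359, 308]);
  translate([554, 10, 10]) cube([10, 359, 308]);
}
translate([325, 229, 1088]) {
  cube([552, 375, 14]);
  translate([0, 0, 14]) cube([552, 14, 350]);
  translate([0, 361, 14]) cube([552, 14, 350]);
  translate([0, 14, 14]) cube([14, 347, 350]);
  translate([538, 14, 14]) cube([14, 347, 350]);
}
translate([327, 236, 1452]) {
  cube([548, 361, 13]);
  translate([0, 0, 13]) cube([548, 13, 344]);
  translate([0, 348, 13]) cube([548, 13, 344]);
  translate([0, 13, 13]) cube([13, 335, 344]);
  translate([535, 13, 13]) cube([13, 335, 344]);
}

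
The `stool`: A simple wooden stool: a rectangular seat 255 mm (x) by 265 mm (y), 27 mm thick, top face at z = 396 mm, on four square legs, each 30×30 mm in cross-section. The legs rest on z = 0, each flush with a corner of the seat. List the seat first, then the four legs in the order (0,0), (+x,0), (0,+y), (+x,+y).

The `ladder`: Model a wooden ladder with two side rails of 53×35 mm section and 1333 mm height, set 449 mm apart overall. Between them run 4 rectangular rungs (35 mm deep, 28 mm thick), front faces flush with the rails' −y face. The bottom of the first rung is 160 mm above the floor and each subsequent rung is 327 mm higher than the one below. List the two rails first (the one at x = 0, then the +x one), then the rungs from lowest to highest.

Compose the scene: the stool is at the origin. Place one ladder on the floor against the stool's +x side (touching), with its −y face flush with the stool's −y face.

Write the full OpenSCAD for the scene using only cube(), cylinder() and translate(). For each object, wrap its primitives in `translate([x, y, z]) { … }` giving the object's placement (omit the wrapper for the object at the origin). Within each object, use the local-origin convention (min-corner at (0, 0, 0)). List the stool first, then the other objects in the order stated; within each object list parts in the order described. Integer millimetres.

translate([0, 0, 369]) cube([255, 265, 27]);
cube([30, 30, 369]);
translate([225, 0, 0]) cube([30, 30, 369]);
translate([0, 235, 0]) cube([30, 30, 369]);
translate([225, 235, 0]) cube([30, 30, 369]);
translate([255, 0, 0]) {
  cube([53, 35, 1333]);
  translate([396, 0, 0]) cube([53, 35, 1333]);
  translate([53, 0, 160]) cube([343, 35, 28]);
  translate([53, 0, 487]) cube([343, 35, 28]);
  translate([53, 0, 814]) cube([343, 35, 28]);
  translate([53, 0, 1141]) cube([343, 35, 28]);
}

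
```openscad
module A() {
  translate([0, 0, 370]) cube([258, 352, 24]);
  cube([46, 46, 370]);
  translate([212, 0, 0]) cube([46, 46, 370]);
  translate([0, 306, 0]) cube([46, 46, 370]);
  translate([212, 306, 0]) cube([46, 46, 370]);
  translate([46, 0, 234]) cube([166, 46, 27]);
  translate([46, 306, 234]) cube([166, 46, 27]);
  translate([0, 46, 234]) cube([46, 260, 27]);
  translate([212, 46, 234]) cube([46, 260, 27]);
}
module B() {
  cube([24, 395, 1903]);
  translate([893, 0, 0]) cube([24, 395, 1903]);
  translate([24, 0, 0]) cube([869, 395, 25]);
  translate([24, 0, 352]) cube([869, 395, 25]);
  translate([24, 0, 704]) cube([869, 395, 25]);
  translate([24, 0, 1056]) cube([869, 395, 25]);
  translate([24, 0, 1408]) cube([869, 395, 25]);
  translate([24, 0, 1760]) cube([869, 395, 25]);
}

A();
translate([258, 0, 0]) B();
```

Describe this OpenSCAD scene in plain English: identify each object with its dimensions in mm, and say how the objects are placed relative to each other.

A is a four-legged stool. The seat is 258×352 mm, 24 mm thick, top at z = 394 mm. It stands on four square legs, each 46×46 mm in cross-section, from z = 0 to the seat underside, each flush with a corner of the seat. Four stretchers, 46 mm wide and 27 mm tall, connect adjacent legs with their undersides at z = 234 mm, each running between the inner faces of the legs it joins and aligned with the legs' outer faces on the other axis.

B is an open bookshelf. Two side panels, each 24 mm thick, 395 mm deep and 1903 mm tall, stand 917 mm apart (outside-to-outside). Between them sit 6 shelves, each 25 mm thick and 395 mm deep, spanning the full gap between the sides. The bottom shelf rests on the floor (its underside at z = 0) and the clear gap between one shelf's top and the next shelf's underside is 327 mm.

The bookshelf is against the stool's +x side, with their −y faces flush.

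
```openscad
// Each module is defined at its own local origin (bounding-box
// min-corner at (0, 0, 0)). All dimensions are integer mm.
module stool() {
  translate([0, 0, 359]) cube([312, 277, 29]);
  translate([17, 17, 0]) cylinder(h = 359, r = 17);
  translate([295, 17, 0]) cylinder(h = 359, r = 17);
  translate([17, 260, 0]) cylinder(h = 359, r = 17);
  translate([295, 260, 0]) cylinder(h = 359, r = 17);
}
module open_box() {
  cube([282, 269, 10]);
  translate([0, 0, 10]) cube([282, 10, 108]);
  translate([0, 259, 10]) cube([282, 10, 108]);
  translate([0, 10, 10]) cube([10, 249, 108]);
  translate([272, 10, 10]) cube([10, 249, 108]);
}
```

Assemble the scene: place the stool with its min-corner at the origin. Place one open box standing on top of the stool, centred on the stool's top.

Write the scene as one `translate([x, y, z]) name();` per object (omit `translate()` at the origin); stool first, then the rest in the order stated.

stool();
translate([15, 4, 388]) open_box();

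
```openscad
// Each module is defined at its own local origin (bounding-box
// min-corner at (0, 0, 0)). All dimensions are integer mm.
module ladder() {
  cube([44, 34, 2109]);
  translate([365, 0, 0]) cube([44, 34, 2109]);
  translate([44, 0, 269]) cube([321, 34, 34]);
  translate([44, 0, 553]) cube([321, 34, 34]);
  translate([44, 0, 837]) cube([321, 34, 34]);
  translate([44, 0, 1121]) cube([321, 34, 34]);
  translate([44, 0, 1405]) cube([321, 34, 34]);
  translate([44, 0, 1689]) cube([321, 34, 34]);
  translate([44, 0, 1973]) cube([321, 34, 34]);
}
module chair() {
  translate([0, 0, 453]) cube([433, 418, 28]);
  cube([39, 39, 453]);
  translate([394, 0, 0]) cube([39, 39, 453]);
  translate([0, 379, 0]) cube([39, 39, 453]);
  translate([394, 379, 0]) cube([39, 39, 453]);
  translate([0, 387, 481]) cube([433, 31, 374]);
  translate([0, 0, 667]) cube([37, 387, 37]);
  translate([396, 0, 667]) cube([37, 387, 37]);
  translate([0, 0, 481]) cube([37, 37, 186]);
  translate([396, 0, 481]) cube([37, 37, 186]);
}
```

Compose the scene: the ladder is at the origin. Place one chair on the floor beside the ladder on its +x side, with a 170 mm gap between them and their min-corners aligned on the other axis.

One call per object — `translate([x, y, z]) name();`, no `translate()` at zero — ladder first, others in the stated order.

ladder();
translate([579, 0, 0]) chair();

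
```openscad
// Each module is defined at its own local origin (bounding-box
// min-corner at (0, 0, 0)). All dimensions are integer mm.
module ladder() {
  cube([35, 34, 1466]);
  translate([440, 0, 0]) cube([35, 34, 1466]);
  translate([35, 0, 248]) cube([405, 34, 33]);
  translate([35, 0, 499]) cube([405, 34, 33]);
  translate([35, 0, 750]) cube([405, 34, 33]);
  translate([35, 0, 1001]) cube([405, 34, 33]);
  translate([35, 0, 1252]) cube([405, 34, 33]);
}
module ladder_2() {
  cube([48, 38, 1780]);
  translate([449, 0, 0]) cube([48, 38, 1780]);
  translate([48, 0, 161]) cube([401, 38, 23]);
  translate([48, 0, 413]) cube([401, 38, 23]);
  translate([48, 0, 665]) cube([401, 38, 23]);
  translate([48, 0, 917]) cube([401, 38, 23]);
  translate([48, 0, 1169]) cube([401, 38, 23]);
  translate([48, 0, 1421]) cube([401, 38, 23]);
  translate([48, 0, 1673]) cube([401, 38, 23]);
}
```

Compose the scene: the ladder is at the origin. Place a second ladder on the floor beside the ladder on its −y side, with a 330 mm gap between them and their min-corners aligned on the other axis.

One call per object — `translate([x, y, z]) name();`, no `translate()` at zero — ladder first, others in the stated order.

ladder();
translate([0, -368, 0]) ladder_2();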